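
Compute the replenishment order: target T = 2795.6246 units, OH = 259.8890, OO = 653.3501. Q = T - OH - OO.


Inventory position = OH + OO = 259.8890 + 653.3501 = 913.2391
Q = 2795.6246 - 913.2391 = 1882.3855

1882.3855 units


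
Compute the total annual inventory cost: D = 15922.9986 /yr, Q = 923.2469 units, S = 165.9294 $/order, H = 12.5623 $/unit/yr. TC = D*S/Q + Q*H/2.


Ordering cost = D*S/Q = 2861.7411
Holding cost = Q*H/2 = 5799.0523
TC = 2861.7411 + 5799.0523 = 8660.7934

8660.7934 $/yr


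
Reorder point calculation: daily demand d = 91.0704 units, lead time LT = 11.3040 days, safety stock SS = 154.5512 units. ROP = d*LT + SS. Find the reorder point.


d*LT = 91.0704 * 11.3040 = 1029.4598
ROP = 1029.4598 + 154.5512 = 1184.0110

1184.0110 units


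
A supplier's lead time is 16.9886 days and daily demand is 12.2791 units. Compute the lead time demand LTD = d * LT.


LTD = 12.2791 * 16.9886 = 208.6047

208.6047 units


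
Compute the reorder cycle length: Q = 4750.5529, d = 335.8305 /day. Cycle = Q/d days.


Cycle = 4750.5529 / 335.8305 = 14.1457

14.1457 days


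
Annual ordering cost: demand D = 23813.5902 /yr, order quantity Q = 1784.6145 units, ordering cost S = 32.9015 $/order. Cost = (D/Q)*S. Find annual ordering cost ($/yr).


Number of orders = D/Q = 13.3438
Cost = 13.3438 * 32.9015 = 439.0320

439.0320 $/yr


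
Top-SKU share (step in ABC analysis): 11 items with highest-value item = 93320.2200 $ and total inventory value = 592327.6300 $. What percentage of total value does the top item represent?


Top item = 93320.2200
Total = 592327.6300
Percentage = 93320.2200 / 592327.6300 * 100 = 15.7548

15.7548%


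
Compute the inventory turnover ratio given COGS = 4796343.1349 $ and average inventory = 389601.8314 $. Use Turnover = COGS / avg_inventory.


Turnover = 4796343.1349 / 389601.8314 = 12.3109

12.3109


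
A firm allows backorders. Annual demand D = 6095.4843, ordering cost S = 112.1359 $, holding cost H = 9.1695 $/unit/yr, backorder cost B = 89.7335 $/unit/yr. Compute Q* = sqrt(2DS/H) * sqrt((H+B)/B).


sqrt(2DS/H) = 386.1167
sqrt((H+B)/B) = 1.0499
Q* = 386.1167 * 1.0499 = 405.3648

405.3648 units


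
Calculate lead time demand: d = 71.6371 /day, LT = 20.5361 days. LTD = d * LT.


LTD = 71.6371 * 20.5361 = 1471.1466

1471.1466 units


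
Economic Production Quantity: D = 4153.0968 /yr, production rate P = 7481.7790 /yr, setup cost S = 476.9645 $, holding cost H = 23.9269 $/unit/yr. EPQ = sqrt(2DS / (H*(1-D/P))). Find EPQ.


1 - D/P = 1 - 0.5551 = 0.4449
H*(1-D/P) = 10.6452
2DS = 3961759.4773
EPQ = sqrt(372163.8733) = 610.0524

610.0524 units


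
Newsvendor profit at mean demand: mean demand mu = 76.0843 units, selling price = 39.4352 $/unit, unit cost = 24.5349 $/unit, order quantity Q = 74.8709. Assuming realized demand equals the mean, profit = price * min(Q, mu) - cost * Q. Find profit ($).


Sales at mu = min(74.8709, 76.0843) = 74.8709
Revenue = 39.4352 * 74.8709 = 2952.5489
Total cost = 24.5349 * 74.8709 = 1836.9500
Profit = 2952.5489 - 1836.9500 = 1115.5989

1115.5989 $


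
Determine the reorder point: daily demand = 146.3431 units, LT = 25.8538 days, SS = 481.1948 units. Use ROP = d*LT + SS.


d*LT = 146.3431 * 25.8538 = 3783.5252
ROP = 3783.5252 + 481.1948 = 4264.7200

4264.7200 units


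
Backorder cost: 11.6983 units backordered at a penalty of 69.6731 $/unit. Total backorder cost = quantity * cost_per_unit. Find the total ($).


Total = 11.6983 * 69.6731 = 815.0568

815.0568 $


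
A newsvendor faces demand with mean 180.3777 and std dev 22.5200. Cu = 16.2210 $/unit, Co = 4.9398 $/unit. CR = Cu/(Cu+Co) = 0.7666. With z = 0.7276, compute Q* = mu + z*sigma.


CR = Cu/(Cu+Co) = 16.2210/(16.2210+4.9398) = 0.7666
z = 0.7276
Q* = 180.3777 + 0.7276 * 22.5200 = 196.7633

196.7633 units


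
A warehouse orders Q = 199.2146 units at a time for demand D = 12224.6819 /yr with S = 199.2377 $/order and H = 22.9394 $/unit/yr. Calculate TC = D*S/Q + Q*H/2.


Ordering cost = D*S/Q = 12226.0994
Holding cost = Q*H/2 = 2284.9317
TC = 12226.0994 + 2284.9317 = 14511.0311

14511.0311 $/yr


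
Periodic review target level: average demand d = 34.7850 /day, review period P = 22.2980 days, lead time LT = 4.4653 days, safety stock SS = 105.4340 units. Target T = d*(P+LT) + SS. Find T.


P + LT = 26.7633
d*(P+LT) = 34.7850 * 26.7633 = 930.9614
T = 930.9614 + 105.4340 = 1036.3954

1036.3954 units


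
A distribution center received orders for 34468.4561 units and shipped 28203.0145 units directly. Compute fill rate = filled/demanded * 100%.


FR = 28203.0145 / 34468.4561 * 100 = 81.8227

81.8227%


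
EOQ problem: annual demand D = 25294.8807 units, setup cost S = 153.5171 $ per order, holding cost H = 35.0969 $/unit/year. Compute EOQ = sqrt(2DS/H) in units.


2*D*S = 2 * 25294.8807 * 153.5171 = 7766393.4598
2*D*S/H = 221284.3146
EOQ = sqrt(221284.3146) = 470.4087

470.4087 units


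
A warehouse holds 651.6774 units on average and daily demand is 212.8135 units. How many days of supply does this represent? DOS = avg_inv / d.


DOS = 651.6774 / 212.8135 = 3.0622

3.0622 days


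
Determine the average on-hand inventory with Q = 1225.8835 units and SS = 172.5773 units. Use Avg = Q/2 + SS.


Q/2 = 612.9417
Avg = 612.9417 + 172.5773 = 785.5190

785.5190 units


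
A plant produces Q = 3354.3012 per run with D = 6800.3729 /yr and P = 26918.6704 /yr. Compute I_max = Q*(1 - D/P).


D/P = 0.2526
1 - D/P = 0.7474
I_max = 3354.3012 * 0.7474 = 2506.9154

2506.9154 units


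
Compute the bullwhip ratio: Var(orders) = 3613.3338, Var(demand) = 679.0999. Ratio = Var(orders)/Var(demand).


BW = 3613.3338 / 679.0999 = 5.3208

5.3208


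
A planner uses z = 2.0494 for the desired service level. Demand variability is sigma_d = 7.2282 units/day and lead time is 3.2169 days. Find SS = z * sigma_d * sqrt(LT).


sqrt(LT) = sqrt(3.2169) = 1.7936
SS = 2.0494 * 7.2282 * 1.7936 = 26.5690

26.5690 units


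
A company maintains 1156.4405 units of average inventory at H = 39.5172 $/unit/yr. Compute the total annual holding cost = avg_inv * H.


Cost = 1156.4405 * 39.5172 = 45699.2905

45699.2905 $/yr


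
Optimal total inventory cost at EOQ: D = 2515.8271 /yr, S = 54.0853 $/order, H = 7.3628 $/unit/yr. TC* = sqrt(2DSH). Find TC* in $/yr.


2*D*S*H = 2003701.5459
TC* = sqrt(2003701.5459) = 1415.5217

1415.5217 $/yr


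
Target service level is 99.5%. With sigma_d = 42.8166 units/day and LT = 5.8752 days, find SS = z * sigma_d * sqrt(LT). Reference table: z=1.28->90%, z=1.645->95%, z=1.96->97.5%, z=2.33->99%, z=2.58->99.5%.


From the table, SL = 99.5% corresponds to z = 2.58
sqrt(LT) = sqrt(5.8752) = 2.4239
SS = 2.58 * 42.8166 * 2.4239 = 267.7585

267.7585 units


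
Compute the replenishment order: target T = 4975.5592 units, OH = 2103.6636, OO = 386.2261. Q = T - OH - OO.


Inventory position = OH + OO = 2103.6636 + 386.2261 = 2489.8897
Q = 4975.5592 - 2489.8897 = 2485.6695

2485.6695 units


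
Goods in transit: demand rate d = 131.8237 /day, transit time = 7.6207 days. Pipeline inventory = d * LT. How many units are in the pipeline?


Pipeline = 131.8237 * 7.6207 = 1004.5889

1004.5889 units


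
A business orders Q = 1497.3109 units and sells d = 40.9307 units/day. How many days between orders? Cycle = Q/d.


Cycle = 1497.3109 / 40.9307 = 36.5816

36.5816 days


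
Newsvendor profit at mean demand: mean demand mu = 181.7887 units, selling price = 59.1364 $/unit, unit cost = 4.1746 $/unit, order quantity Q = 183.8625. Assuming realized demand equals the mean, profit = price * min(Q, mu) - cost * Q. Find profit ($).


Sales at mu = min(183.8625, 181.7887) = 181.7887
Revenue = 59.1364 * 181.7887 = 10750.3293
Total cost = 4.1746 * 183.8625 = 767.5524
Profit = 10750.3293 - 767.5524 = 9982.7769

9982.7769 $


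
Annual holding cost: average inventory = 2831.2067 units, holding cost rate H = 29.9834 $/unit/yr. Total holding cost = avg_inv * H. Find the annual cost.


Cost = 2831.2067 * 29.9834 = 84889.2030

84889.2030 $/yr


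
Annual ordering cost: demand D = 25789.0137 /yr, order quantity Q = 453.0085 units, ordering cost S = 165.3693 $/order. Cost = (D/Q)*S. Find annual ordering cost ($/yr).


Number of orders = D/Q = 56.9283
Cost = 56.9283 * 165.3693 = 9414.1967

9414.1967 $/yr


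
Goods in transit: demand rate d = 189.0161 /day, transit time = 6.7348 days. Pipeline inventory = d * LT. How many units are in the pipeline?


Pipeline = 189.0161 * 6.7348 = 1272.9856

1272.9856 units


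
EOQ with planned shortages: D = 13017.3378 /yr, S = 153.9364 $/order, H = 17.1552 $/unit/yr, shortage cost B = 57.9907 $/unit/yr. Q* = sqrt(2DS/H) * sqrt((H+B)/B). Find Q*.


sqrt(2DS/H) = 483.3357
sqrt((H+B)/B) = 1.1383
Q* = 483.3357 * 1.1383 = 550.2022

550.2022 units


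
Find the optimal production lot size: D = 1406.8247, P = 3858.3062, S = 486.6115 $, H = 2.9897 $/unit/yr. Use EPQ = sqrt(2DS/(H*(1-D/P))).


1 - D/P = 1 - 0.3646 = 0.6354
H*(1-D/P) = 1.8996
2DS = 1369154.1550
EPQ = sqrt(720763.5371) = 848.9779

848.9779 units


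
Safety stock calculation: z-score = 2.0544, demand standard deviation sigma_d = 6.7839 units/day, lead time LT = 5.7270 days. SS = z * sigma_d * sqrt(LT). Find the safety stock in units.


sqrt(LT) = sqrt(5.7270) = 2.3931
SS = 2.0544 * 6.7839 * 2.3931 = 33.3525

33.3525 units


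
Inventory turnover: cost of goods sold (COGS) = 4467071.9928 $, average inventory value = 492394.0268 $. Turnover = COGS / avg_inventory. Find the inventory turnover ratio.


Turnover = 4467071.9928 / 492394.0268 = 9.0721

9.0721


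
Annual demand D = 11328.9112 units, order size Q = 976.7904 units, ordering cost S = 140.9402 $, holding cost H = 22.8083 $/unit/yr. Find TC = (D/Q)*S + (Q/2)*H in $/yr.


Ordering cost = D*S/Q = 1634.6383
Holding cost = Q*H/2 = 11139.4642
TC = 1634.6383 + 11139.4642 = 12774.1026

12774.1026 $/yr


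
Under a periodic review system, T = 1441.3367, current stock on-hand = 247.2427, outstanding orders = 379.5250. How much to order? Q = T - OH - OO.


Inventory position = OH + OO = 247.2427 + 379.5250 = 626.7677
Q = 1441.3367 - 626.7677 = 814.5690

814.5690 units


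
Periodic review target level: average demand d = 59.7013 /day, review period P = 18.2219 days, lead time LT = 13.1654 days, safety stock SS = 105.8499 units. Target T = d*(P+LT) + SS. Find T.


P + LT = 31.3873
d*(P+LT) = 59.7013 * 31.3873 = 1873.8626
T = 1873.8626 + 105.8499 = 1979.7125

1979.7125 units


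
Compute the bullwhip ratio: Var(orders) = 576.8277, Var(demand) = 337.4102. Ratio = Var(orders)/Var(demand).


BW = 576.8277 / 337.4102 = 1.7096

1.7096


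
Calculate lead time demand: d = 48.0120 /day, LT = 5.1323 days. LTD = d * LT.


LTD = 48.0120 * 5.1323 = 246.4120

246.4120 units


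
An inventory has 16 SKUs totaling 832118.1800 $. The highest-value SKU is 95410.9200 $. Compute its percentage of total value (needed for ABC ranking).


Top item = 95410.9200
Total = 832118.1800
Percentage = 95410.9200 / 832118.1800 * 100 = 11.4660

11.4660%


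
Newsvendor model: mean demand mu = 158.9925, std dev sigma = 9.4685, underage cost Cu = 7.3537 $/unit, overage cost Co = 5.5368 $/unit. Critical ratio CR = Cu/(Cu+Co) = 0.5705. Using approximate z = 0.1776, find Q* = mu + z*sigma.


CR = Cu/(Cu+Co) = 7.3537/(7.3537+5.5368) = 0.5705
z = 0.1776
Q* = 158.9925 + 0.1776 * 9.4685 = 160.6741

160.6741 units


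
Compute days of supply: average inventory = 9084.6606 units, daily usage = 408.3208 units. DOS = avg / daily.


DOS = 9084.6606 / 408.3208 = 22.2488

22.2488 days


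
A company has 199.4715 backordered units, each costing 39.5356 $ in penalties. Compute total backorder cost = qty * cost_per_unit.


Total = 199.4715 * 39.5356 = 7886.2254

7886.2254 $


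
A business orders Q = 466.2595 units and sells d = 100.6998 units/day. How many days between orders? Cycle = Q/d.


Cycle = 466.2595 / 100.6998 = 4.6302

4.6302 days


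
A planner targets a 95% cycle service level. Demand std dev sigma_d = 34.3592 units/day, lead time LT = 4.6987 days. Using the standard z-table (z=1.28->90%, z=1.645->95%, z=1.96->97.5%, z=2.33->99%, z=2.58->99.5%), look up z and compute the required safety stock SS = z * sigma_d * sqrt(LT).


From the table, SL = 95% corresponds to z = 1.645
sqrt(LT) = sqrt(4.6987) = 2.1676
SS = 1.645 * 34.3592 * 2.1676 = 122.5174

122.5174 units


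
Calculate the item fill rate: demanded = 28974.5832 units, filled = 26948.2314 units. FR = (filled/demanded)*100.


FR = 26948.2314 / 28974.5832 * 100 = 93.0065

93.0065%


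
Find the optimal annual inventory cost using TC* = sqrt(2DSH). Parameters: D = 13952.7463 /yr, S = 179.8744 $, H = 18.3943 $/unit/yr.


2*D*S*H = 92329889.7243
TC* = sqrt(92329889.7243) = 9608.8443

9608.8443 $/yr


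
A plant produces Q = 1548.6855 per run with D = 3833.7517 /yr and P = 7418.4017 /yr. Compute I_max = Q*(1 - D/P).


D/P = 0.5168
1 - D/P = 0.4832
I_max = 1548.6855 * 0.4832 = 748.3412

748.3412 units


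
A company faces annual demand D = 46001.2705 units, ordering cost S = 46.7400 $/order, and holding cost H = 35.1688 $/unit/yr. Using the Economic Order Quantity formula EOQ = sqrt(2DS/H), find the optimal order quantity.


2*D*S = 2 * 46001.2705 * 46.7400 = 4300198.7663
2*D*S/H = 122273.1161
EOQ = sqrt(122273.1161) = 349.6757

349.6757 units


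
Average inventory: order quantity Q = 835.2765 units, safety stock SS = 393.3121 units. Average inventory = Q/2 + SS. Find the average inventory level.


Q/2 = 417.6383
Avg = 417.6383 + 393.3121 = 810.9504

810.9504 units


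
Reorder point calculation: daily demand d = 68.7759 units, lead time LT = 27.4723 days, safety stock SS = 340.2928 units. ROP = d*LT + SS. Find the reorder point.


d*LT = 68.7759 * 27.4723 = 1889.4322
ROP = 1889.4322 + 340.2928 = 2229.7250

2229.7250 units


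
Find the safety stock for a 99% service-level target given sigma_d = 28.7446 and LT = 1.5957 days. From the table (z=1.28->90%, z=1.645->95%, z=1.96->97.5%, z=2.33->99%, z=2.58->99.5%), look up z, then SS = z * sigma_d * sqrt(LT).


From the table, SL = 99% corresponds to z = 2.33
sqrt(LT) = sqrt(1.5957) = 1.2632
SS = 2.33 * 28.7446 * 1.2632 = 84.6034

84.6034 units


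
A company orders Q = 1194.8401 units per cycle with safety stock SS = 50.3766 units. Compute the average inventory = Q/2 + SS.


Q/2 = 597.4200
Avg = 597.4200 + 50.3766 = 647.7966

647.7966 units


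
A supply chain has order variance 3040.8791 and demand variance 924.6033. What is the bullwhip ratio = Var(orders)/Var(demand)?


BW = 3040.8791 / 924.6033 = 3.2888

3.2888


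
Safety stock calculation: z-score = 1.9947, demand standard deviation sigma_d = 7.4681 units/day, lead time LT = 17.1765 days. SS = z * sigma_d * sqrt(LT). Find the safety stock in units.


sqrt(LT) = sqrt(17.1765) = 4.1445
SS = 1.9947 * 7.4681 * 4.1445 = 61.7384

61.7384 units


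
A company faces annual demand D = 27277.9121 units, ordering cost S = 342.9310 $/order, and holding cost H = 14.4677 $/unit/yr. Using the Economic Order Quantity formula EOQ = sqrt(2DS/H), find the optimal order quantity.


2*D*S = 2 * 27277.9121 * 342.9310 = 18708883.3487
2*D*S/H = 1293148.4167
EOQ = sqrt(1293148.4167) = 1137.1668

1137.1668 units


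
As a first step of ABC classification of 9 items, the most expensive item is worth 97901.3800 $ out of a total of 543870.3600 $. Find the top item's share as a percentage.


Top item = 97901.3800
Total = 543870.3600
Percentage = 97901.3800 / 543870.3600 * 100 = 18.0009

18.0009%


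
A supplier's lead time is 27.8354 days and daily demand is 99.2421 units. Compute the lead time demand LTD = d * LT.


LTD = 99.2421 * 27.8354 = 2762.4436

2762.4436 units


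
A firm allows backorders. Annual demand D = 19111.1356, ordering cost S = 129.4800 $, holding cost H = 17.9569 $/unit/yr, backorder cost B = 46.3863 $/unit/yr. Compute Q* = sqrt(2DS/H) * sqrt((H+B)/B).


sqrt(2DS/H) = 524.9814
sqrt((H+B)/B) = 1.1778
Q* = 524.9814 * 1.1778 = 618.3016

618.3016 units


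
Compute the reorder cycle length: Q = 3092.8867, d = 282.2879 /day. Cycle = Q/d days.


Cycle = 3092.8867 / 282.2879 = 10.9565

10.9565 days


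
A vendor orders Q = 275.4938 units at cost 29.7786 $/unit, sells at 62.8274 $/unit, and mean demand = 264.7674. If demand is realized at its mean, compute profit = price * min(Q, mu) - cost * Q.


Sales at mu = min(275.4938, 264.7674) = 264.7674
Revenue = 62.8274 * 264.7674 = 16634.6473
Total cost = 29.7786 * 275.4938 = 8203.8197
Profit = 16634.6473 - 8203.8197 = 8430.8277

8430.8277 $


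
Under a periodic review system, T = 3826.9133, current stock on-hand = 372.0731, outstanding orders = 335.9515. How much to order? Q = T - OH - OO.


Inventory position = OH + OO = 372.0731 + 335.9515 = 708.0246
Q = 3826.9133 - 708.0246 = 3118.8887

3118.8887 units


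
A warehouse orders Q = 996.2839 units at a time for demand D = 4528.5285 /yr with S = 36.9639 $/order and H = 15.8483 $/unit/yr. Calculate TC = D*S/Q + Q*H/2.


Ordering cost = D*S/Q = 168.0164
Holding cost = Q*H/2 = 7894.7031
TC = 168.0164 + 7894.7031 = 8062.7195

8062.7195 $/yr


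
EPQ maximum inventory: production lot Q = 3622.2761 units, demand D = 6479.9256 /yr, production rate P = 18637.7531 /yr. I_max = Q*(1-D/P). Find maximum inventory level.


D/P = 0.3477
1 - D/P = 0.6523
I_max = 3622.2761 * 0.6523 = 2362.8926

2362.8926 units


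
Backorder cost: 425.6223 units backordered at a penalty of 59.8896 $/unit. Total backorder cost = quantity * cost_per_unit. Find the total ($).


Total = 425.6223 * 59.8896 = 25490.3493

25490.3493 $


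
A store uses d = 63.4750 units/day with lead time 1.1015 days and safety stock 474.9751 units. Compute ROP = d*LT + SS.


d*LT = 63.4750 * 1.1015 = 69.9177
ROP = 69.9177 + 474.9751 = 544.8928

544.8928 units


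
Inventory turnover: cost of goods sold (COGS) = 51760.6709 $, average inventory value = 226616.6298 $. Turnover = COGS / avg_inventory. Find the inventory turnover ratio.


Turnover = 51760.6709 / 226616.6298 = 0.2284

0.2284


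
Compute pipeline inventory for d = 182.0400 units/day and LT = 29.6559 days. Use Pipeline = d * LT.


Pipeline = 182.0400 * 29.6559 = 5398.5600

5398.5600 units


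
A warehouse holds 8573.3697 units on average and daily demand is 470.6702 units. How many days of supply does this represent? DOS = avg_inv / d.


DOS = 8573.3697 / 470.6702 = 18.2152

18.2152 days


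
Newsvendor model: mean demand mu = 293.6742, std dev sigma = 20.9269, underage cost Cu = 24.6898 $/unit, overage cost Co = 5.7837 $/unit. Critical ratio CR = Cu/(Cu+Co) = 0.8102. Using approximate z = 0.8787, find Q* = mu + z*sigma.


CR = Cu/(Cu+Co) = 24.6898/(24.6898+5.7837) = 0.8102
z = 0.8787
Q* = 293.6742 + 0.8787 * 20.9269 = 312.0627

312.0627 units


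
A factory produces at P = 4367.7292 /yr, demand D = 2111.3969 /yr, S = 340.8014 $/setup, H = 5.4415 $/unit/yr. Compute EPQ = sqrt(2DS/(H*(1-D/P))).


1 - D/P = 1 - 0.4834 = 0.5166
H*(1-D/P) = 2.8110
2DS = 1439134.0390
EPQ = sqrt(511959.0867) = 715.5132

715.5132 units


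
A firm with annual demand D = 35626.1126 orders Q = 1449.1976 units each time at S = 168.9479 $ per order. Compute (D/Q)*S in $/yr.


Number of orders = D/Q = 24.5833
Cost = 24.5833 * 168.9479 = 4153.3031

4153.3031 $/yr


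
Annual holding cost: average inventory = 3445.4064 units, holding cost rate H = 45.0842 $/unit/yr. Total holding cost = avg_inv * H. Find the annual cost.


Cost = 3445.4064 * 45.0842 = 155333.3912

155333.3912 $/yr


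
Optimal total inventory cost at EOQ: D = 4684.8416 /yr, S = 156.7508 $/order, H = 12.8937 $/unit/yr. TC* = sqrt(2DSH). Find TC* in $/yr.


2*D*S*H = 18937046.0081
TC* = sqrt(18937046.0081) = 4351.6716

4351.6716 $/yr


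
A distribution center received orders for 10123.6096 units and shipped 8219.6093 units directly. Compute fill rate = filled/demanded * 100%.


FR = 8219.6093 / 10123.6096 * 100 = 81.1925

81.1925%


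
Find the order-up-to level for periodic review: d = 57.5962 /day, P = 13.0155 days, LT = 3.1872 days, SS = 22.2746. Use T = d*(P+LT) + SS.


P + LT = 16.2027
d*(P+LT) = 57.5962 * 16.2027 = 933.2139
T = 933.2139 + 22.2746 = 955.4885

955.4885 units


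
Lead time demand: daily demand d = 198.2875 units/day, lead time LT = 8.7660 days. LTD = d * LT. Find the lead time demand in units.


LTD = 198.2875 * 8.7660 = 1738.1882

1738.1882 units


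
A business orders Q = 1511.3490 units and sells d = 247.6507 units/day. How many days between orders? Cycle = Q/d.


Cycle = 1511.3490 / 247.6507 = 6.1027

6.1027 days


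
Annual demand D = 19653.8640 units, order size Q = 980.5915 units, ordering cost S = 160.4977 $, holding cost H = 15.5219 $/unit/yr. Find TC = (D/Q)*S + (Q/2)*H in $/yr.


Ordering cost = D*S/Q = 3216.8339
Holding cost = Q*H/2 = 7610.3216
TC = 3216.8339 + 7610.3216 = 10827.1555

10827.1555 $/yr


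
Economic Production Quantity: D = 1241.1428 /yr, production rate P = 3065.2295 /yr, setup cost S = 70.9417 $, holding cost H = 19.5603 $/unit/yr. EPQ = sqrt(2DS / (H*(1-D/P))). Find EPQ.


1 - D/P = 1 - 0.4049 = 0.5951
H*(1-D/P) = 11.6401
2DS = 176097.5603
EPQ = sqrt(15128.4818) = 122.9979

122.9979 units


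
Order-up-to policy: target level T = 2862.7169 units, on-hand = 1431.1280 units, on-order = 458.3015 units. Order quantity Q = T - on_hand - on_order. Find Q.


Inventory position = OH + OO = 1431.1280 + 458.3015 = 1889.4295
Q = 2862.7169 - 1889.4295 = 973.2874

973.2874 units


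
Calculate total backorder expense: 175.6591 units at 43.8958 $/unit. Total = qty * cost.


Total = 175.6591 * 43.8958 = 7710.6967

7710.6967 $


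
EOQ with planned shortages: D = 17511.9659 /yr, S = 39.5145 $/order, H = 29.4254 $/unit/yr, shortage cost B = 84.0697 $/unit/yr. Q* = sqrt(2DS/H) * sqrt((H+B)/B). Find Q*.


sqrt(2DS/H) = 216.8700
sqrt((H+B)/B) = 1.1619
Q* = 216.8700 * 1.1619 = 251.9813

251.9813 units


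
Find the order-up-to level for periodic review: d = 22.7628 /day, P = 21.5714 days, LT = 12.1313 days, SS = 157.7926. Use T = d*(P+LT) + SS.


P + LT = 33.7027
d*(P+LT) = 22.7628 * 33.7027 = 767.1678
T = 767.1678 + 157.7926 = 924.9604

924.9604 units


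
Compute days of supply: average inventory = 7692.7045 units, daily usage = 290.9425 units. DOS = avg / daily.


DOS = 7692.7045 / 290.9425 = 26.4406

26.4406 days


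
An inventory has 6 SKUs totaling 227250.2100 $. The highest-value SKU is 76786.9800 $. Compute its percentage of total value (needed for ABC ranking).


Top item = 76786.9800
Total = 227250.2100
Percentage = 76786.9800 / 227250.2100 * 100 = 33.7896

33.7896%


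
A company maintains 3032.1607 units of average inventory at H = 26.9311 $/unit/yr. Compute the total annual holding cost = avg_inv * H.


Cost = 3032.1607 * 26.9311 = 81659.4230

81659.4230 $/yr


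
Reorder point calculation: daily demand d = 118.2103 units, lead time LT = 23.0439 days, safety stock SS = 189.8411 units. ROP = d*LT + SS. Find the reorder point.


d*LT = 118.2103 * 23.0439 = 2724.0263
ROP = 2724.0263 + 189.8411 = 2913.8674

2913.8674 units


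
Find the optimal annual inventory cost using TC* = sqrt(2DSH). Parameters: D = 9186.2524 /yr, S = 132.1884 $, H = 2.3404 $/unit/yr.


2*D*S*H = 5683970.3644
TC* = sqrt(5683970.3644) = 2384.1079

2384.1079 $/yr


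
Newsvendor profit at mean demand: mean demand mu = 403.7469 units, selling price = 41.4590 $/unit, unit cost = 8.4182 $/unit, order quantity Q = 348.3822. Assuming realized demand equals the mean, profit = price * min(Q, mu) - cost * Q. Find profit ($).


Sales at mu = min(348.3822, 403.7469) = 348.3822
Revenue = 41.4590 * 348.3822 = 14443.5776
Total cost = 8.4182 * 348.3822 = 2932.7510
Profit = 14443.5776 - 2932.7510 = 11510.8266

11510.8266 $


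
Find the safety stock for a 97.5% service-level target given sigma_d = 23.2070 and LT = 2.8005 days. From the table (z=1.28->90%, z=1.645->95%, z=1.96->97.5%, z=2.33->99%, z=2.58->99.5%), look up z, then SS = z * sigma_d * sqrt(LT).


From the table, SL = 97.5% corresponds to z = 1.96
sqrt(LT) = sqrt(2.8005) = 1.6735
SS = 1.96 * 23.2070 * 1.6735 = 76.1190

76.1190 units


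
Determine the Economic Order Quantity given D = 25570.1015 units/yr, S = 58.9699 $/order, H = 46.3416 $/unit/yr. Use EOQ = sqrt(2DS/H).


2*D*S = 2 * 25570.1015 * 58.9699 = 3015732.6569
2*D*S/H = 65076.1445
EOQ = sqrt(65076.1445) = 255.1003

255.1003 units


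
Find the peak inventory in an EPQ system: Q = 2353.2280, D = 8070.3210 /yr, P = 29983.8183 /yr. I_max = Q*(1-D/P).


D/P = 0.2692
1 - D/P = 0.7308
I_max = 2353.2280 * 0.7308 = 1719.8428

1719.8428 units


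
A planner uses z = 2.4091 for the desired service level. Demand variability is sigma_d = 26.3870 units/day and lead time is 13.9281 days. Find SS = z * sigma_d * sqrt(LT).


sqrt(LT) = sqrt(13.9281) = 3.7320
SS = 2.4091 * 26.3870 * 3.7320 = 237.2416

237.2416 units


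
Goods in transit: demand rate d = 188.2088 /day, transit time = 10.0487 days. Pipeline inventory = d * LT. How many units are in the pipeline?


Pipeline = 188.2088 * 10.0487 = 1891.2538

1891.2538 units


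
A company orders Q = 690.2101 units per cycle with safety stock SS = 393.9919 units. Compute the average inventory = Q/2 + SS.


Q/2 = 345.1051
Avg = 345.1051 + 393.9919 = 739.0969

739.0969 units


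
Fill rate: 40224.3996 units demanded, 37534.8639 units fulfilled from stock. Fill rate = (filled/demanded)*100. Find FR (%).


FR = 37534.8639 / 40224.3996 * 100 = 93.3137

93.3137%


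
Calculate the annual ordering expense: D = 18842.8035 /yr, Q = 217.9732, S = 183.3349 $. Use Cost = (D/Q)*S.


Number of orders = D/Q = 86.4455
Cost = 86.4455 * 183.3349 = 15848.4781

15848.4781 $/yr


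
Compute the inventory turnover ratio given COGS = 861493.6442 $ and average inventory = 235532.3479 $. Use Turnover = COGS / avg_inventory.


Turnover = 861493.6442 / 235532.3479 = 3.6576

3.6576


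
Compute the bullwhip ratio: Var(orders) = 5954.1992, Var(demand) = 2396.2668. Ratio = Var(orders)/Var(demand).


BW = 5954.1992 / 2396.2668 = 2.4848

2.4848


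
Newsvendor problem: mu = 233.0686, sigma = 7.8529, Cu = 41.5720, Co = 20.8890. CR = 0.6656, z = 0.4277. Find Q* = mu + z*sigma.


CR = Cu/(Cu+Co) = 41.5720/(41.5720+20.8890) = 0.6656
z = 0.4277
Q* = 233.0686 + 0.4277 * 7.8529 = 236.4273

236.4273 units


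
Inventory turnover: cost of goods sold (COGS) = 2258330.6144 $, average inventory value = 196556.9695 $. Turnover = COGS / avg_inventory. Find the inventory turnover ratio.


Turnover = 2258330.6144 / 196556.9695 = 11.4894

11.4894


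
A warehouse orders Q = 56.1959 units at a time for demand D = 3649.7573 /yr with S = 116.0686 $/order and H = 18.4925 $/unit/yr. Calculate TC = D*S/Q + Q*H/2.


Ordering cost = D*S/Q = 7538.3119
Holding cost = Q*H/2 = 519.6013
TC = 7538.3119 + 519.6013 = 8057.9132

8057.9132 $/yr


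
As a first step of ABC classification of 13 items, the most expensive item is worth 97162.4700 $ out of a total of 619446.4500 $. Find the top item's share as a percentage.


Top item = 97162.4700
Total = 619446.4500
Percentage = 97162.4700 / 619446.4500 * 100 = 15.6854

15.6854%


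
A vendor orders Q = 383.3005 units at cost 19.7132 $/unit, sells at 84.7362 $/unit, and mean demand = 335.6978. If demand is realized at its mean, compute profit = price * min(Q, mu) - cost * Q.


Sales at mu = min(383.3005, 335.6978) = 335.6978
Revenue = 84.7362 * 335.6978 = 28445.7559
Total cost = 19.7132 * 383.3005 = 7556.0794
Profit = 28445.7559 - 7556.0794 = 20889.6765

20889.6765 $


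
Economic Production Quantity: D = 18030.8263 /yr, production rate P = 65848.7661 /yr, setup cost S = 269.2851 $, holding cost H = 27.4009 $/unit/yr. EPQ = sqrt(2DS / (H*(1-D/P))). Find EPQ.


1 - D/P = 1 - 0.2738 = 0.7262
H*(1-D/P) = 19.8979
2DS = 9710865.7266
EPQ = sqrt(488033.8007) = 698.5942

698.5942 units


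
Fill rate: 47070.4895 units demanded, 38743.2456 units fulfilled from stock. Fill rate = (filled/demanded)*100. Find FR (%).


FR = 38743.2456 / 47070.4895 * 100 = 82.3090

82.3090%


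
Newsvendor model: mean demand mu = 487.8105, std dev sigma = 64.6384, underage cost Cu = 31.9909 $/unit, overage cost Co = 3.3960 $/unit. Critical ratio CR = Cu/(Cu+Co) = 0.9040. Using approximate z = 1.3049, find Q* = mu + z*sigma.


CR = Cu/(Cu+Co) = 31.9909/(31.9909+3.3960) = 0.9040
z = 1.3049
Q* = 487.8105 + 1.3049 * 64.6384 = 572.1571

572.1571 units


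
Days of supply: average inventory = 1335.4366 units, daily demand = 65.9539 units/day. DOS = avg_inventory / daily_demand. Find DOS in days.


DOS = 1335.4366 / 65.9539 = 20.2480

20.2480 days


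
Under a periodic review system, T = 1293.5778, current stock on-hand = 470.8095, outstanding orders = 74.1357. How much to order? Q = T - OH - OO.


Inventory position = OH + OO = 470.8095 + 74.1357 = 544.9452
Q = 1293.5778 - 544.9452 = 748.6326

748.6326 units


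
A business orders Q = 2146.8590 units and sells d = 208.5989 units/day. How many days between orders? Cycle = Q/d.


Cycle = 2146.8590 / 208.5989 = 10.2918

10.2918 days


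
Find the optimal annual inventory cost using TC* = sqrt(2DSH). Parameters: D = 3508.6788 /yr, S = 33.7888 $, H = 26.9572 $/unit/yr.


2*D*S*H = 6391770.2705
TC* = sqrt(6391770.2705) = 2528.1951

2528.1951 $/yr


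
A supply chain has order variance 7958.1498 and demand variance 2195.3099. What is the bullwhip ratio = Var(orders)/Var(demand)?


BW = 7958.1498 / 2195.3099 = 3.6251

3.6251


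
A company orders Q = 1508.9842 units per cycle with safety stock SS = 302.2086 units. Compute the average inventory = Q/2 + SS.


Q/2 = 754.4921
Avg = 754.4921 + 302.2086 = 1056.7007

1056.7007 units


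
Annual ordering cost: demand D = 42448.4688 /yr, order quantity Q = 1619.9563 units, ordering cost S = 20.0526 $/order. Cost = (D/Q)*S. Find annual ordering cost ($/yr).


Number of orders = D/Q = 26.2035
Cost = 26.2035 * 20.0526 = 525.4476

525.4476 $/yr


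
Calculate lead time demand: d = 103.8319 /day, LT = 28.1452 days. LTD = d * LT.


LTD = 103.8319 * 28.1452 = 2922.3696

2922.3696 units


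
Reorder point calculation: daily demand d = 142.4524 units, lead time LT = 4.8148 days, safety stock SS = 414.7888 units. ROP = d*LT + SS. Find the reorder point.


d*LT = 142.4524 * 4.8148 = 685.8798
ROP = 685.8798 + 414.7888 = 1100.6686

1100.6686 units


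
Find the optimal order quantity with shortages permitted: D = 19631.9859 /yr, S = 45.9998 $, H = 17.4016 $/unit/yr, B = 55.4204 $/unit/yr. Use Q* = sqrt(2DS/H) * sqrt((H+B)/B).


sqrt(2DS/H) = 322.1666
sqrt((H+B)/B) = 1.1463
Q* = 322.1666 * 1.1463 = 369.2980

369.2980 units


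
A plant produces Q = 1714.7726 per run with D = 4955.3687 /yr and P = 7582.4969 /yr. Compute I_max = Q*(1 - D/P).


D/P = 0.6535
1 - D/P = 0.3465
I_max = 1714.7726 * 0.3465 = 594.1219

594.1219 units


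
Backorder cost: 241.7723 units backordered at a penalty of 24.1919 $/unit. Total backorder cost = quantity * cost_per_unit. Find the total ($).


Total = 241.7723 * 24.1919 = 5848.9313

5848.9313 $


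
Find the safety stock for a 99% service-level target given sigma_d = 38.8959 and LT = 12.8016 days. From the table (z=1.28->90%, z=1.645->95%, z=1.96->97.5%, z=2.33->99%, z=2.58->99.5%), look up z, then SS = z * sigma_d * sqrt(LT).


From the table, SL = 99% corresponds to z = 2.33
sqrt(LT) = sqrt(12.8016) = 3.5779
SS = 2.33 * 38.8959 * 3.5779 = 324.2589

324.2589 units


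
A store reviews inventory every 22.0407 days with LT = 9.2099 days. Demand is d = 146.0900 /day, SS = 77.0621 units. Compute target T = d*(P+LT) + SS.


P + LT = 31.2506
d*(P+LT) = 146.0900 * 31.2506 = 4565.4002
T = 4565.4002 + 77.0621 = 4642.4623

4642.4623 units


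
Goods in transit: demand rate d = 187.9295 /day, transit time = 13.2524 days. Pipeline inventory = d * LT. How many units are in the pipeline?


Pipeline = 187.9295 * 13.2524 = 2490.5169

2490.5169 units


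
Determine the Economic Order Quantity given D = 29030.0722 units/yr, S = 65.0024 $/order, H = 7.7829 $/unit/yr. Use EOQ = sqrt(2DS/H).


2*D*S = 2 * 29030.0722 * 65.0024 = 3774048.7303
2*D*S/H = 484915.4853
EOQ = sqrt(484915.4853) = 696.3587

696.3587 units


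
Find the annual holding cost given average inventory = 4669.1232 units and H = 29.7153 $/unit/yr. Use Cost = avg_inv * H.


Cost = 4669.1232 * 29.7153 = 138744.3966

138744.3966 $/yr


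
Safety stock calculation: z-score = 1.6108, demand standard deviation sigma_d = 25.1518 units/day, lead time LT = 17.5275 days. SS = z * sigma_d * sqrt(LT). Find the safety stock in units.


sqrt(LT) = sqrt(17.5275) = 4.1866
SS = 1.6108 * 25.1518 * 4.1866 = 169.6175

169.6175 units


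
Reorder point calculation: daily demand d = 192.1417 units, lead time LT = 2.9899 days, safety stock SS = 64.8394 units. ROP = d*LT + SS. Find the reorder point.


d*LT = 192.1417 * 2.9899 = 574.4845
ROP = 574.4845 + 64.8394 = 639.3239

639.3239 units


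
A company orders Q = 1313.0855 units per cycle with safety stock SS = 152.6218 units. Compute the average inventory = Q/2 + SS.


Q/2 = 656.5427
Avg = 656.5427 + 152.6218 = 809.1645

809.1645 units


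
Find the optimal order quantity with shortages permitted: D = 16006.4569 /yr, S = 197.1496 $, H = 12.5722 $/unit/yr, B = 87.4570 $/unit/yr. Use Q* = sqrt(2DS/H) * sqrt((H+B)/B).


sqrt(2DS/H) = 708.5246
sqrt((H+B)/B) = 1.0695
Q* = 708.5246 * 1.0695 = 757.7414

757.7414 units


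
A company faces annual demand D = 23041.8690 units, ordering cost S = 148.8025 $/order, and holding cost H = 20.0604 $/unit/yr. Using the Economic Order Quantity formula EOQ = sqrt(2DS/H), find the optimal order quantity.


2*D*S = 2 * 23041.8690 * 148.8025 = 6857375.4237
2*D*S/H = 341836.4252
EOQ = sqrt(341836.4252) = 584.6678

584.6678 units


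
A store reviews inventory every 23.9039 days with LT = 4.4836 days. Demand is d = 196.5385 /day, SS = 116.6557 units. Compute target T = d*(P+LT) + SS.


P + LT = 28.3875
d*(P+LT) = 196.5385 * 28.3875 = 5579.2367
T = 5579.2367 + 116.6557 = 5695.8924

5695.8924 units


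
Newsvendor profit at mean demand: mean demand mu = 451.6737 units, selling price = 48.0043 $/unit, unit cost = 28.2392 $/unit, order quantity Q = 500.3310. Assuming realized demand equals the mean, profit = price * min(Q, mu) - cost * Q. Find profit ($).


Sales at mu = min(500.3310, 451.6737) = 451.6737
Revenue = 48.0043 * 451.6737 = 21682.2798
Total cost = 28.2392 * 500.3310 = 14128.9472
Profit = 21682.2798 - 14128.9472 = 7553.3326

7553.3326 $


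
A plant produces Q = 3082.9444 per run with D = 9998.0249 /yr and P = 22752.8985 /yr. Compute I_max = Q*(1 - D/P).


D/P = 0.4394
1 - D/P = 0.5606
I_max = 3082.9444 * 0.5606 = 1728.2443

1728.2443 units


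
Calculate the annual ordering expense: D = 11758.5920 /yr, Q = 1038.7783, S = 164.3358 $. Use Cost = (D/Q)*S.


Number of orders = D/Q = 11.3196
Cost = 11.3196 * 164.3358 = 1860.2214

1860.2214 $/yr


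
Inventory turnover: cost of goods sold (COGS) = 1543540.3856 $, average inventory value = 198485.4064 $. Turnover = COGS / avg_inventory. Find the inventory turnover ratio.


Turnover = 1543540.3856 / 198485.4064 = 7.7766

7.7766


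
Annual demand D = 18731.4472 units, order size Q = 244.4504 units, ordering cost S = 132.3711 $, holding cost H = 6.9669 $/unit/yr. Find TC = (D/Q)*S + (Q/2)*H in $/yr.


Ordering cost = D*S/Q = 10143.1713
Holding cost = Q*H/2 = 851.5307
TC = 10143.1713 + 851.5307 = 10994.7020

10994.7020 $/yr


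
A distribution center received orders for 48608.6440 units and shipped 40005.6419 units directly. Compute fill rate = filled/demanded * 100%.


FR = 40005.6419 / 48608.6440 * 100 = 82.3015

82.3015%


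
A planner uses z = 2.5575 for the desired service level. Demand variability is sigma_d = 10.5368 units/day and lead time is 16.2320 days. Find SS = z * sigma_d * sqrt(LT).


sqrt(LT) = sqrt(16.2320) = 4.0289
SS = 2.5575 * 10.5368 * 4.0289 = 108.5701

108.5701 units


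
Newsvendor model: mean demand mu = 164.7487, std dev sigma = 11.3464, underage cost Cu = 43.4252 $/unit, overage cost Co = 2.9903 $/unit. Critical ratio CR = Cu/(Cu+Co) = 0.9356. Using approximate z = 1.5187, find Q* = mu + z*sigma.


CR = Cu/(Cu+Co) = 43.4252/(43.4252+2.9903) = 0.9356
z = 1.5187
Q* = 164.7487 + 1.5187 * 11.3464 = 181.9805

181.9805 units


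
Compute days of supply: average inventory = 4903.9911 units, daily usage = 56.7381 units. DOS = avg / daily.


DOS = 4903.9911 / 56.7381 = 86.4321

86.4321 days


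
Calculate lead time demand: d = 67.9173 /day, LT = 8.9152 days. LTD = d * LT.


LTD = 67.9173 * 8.9152 = 605.4963

605.4963 units


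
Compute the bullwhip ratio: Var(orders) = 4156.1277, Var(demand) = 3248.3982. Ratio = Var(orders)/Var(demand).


BW = 4156.1277 / 3248.3982 = 1.2794

1.2794


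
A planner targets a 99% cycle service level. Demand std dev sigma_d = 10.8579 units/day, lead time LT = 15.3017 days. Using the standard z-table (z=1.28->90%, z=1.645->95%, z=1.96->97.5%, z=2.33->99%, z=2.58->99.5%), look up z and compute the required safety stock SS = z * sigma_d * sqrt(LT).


From the table, SL = 99% corresponds to z = 2.33
sqrt(LT) = sqrt(15.3017) = 3.9117
SS = 2.33 * 10.8579 * 3.9117 = 98.9627

98.9627 units


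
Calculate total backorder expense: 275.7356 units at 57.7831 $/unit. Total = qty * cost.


Total = 275.7356 * 57.7831 = 15932.8577

15932.8577 $


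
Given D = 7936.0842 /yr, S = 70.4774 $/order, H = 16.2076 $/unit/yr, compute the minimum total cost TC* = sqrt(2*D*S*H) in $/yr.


2*D*S*H = 18130293.9930
TC* = sqrt(18130293.9930) = 4257.9683

4257.9683 $/yr


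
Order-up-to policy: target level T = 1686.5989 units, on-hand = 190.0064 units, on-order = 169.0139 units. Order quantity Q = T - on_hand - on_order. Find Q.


Inventory position = OH + OO = 190.0064 + 169.0139 = 359.0203
Q = 1686.5989 - 359.0203 = 1327.5786

1327.5786 units


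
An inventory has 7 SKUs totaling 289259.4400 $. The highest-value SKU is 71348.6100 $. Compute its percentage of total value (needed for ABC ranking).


Top item = 71348.6100
Total = 289259.4400
Percentage = 71348.6100 / 289259.4400 * 100 = 24.6660

24.6660%


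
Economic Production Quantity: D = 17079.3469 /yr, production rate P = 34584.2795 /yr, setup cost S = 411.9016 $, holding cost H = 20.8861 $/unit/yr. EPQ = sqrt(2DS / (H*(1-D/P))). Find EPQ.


1 - D/P = 1 - 0.4938 = 0.5062
H*(1-D/P) = 10.5716
2DS = 14070020.6301
EPQ = sqrt(1330931.3981) = 1153.6600

1153.6600 units


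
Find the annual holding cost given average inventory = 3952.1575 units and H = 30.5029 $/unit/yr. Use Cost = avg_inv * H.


Cost = 3952.1575 * 30.5029 = 120552.2650

120552.2650 $/yr


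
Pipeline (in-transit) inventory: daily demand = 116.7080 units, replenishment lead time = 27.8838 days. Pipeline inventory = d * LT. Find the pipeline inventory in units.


Pipeline = 116.7080 * 27.8838 = 3254.2625

3254.2625 units


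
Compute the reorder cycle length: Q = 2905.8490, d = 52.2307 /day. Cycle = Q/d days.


Cycle = 2905.8490 / 52.2307 = 55.6349

55.6349 days


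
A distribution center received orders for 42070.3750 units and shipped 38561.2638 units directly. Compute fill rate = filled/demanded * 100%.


FR = 38561.2638 / 42070.3750 * 100 = 91.6589

91.6589%


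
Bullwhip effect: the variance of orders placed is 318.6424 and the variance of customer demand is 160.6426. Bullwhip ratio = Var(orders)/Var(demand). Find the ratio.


BW = 318.6424 / 160.6426 = 1.9835

1.9835
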